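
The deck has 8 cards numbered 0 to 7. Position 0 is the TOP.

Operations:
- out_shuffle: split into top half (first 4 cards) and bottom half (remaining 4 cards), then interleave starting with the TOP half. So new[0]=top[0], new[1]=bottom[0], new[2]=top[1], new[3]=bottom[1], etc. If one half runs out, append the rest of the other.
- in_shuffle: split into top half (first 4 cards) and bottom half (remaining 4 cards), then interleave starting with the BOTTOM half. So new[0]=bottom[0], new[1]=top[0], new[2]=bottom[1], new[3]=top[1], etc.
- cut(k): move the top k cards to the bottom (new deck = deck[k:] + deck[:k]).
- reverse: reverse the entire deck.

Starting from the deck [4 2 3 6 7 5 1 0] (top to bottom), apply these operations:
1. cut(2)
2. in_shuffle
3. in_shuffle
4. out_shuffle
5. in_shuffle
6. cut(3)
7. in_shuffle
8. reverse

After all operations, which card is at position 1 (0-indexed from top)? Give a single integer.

Answer: 5

Derivation:
After op 1 (cut(2)): [3 6 7 5 1 0 4 2]
After op 2 (in_shuffle): [1 3 0 6 4 7 2 5]
After op 3 (in_shuffle): [4 1 7 3 2 0 5 6]
After op 4 (out_shuffle): [4 2 1 0 7 5 3 6]
After op 5 (in_shuffle): [7 4 5 2 3 1 6 0]
After op 6 (cut(3)): [2 3 1 6 0 7 4 5]
After op 7 (in_shuffle): [0 2 7 3 4 1 5 6]
After op 8 (reverse): [6 5 1 4 3 7 2 0]
Position 1: card 5.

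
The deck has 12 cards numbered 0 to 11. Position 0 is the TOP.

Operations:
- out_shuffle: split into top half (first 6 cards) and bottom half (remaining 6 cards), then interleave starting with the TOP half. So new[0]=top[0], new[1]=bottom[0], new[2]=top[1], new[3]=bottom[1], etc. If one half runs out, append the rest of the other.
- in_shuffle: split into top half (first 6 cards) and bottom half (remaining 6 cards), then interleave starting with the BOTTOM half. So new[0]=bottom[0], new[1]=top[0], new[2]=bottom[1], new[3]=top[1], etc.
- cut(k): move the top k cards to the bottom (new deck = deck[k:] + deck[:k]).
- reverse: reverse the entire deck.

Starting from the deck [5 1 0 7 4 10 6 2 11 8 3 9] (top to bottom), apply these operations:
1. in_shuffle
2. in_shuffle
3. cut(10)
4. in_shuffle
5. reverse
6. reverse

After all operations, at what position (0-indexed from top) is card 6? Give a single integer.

Answer: 7

Derivation:
After op 1 (in_shuffle): [6 5 2 1 11 0 8 7 3 4 9 10]
After op 2 (in_shuffle): [8 6 7 5 3 2 4 1 9 11 10 0]
After op 3 (cut(10)): [10 0 8 6 7 5 3 2 4 1 9 11]
After op 4 (in_shuffle): [3 10 2 0 4 8 1 6 9 7 11 5]
After op 5 (reverse): [5 11 7 9 6 1 8 4 0 2 10 3]
After op 6 (reverse): [3 10 2 0 4 8 1 6 9 7 11 5]
Card 6 is at position 7.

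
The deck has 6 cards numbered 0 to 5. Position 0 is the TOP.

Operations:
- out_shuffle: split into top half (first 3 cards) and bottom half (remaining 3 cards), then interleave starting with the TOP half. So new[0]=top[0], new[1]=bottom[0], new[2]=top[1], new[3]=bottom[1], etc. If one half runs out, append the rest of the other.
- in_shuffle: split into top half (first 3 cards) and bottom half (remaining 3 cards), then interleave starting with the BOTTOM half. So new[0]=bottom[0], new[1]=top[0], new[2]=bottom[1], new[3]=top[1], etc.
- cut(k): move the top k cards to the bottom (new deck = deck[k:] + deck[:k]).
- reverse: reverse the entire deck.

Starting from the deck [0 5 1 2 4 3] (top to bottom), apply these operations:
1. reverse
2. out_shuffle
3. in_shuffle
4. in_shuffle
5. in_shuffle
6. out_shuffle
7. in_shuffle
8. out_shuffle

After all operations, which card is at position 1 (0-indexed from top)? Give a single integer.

Answer: 5

Derivation:
After op 1 (reverse): [3 4 2 1 5 0]
After op 2 (out_shuffle): [3 1 4 5 2 0]
After op 3 (in_shuffle): [5 3 2 1 0 4]
After op 4 (in_shuffle): [1 5 0 3 4 2]
After op 5 (in_shuffle): [3 1 4 5 2 0]
After op 6 (out_shuffle): [3 5 1 2 4 0]
After op 7 (in_shuffle): [2 3 4 5 0 1]
After op 8 (out_shuffle): [2 5 3 0 4 1]
Position 1: card 5.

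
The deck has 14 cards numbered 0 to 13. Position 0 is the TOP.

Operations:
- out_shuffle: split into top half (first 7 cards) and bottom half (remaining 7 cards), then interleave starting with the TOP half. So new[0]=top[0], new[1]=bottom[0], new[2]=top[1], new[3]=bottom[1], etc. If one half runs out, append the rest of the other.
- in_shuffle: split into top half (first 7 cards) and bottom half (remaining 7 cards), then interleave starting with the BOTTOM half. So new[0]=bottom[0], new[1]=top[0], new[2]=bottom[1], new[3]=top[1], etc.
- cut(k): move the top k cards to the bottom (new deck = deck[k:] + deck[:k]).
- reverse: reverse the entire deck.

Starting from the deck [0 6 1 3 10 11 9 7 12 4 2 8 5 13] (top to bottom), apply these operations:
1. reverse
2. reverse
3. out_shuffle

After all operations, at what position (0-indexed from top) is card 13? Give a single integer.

Answer: 13

Derivation:
After op 1 (reverse): [13 5 8 2 4 12 7 9 11 10 3 1 6 0]
After op 2 (reverse): [0 6 1 3 10 11 9 7 12 4 2 8 5 13]
After op 3 (out_shuffle): [0 7 6 12 1 4 3 2 10 8 11 5 9 13]
Card 13 is at position 13.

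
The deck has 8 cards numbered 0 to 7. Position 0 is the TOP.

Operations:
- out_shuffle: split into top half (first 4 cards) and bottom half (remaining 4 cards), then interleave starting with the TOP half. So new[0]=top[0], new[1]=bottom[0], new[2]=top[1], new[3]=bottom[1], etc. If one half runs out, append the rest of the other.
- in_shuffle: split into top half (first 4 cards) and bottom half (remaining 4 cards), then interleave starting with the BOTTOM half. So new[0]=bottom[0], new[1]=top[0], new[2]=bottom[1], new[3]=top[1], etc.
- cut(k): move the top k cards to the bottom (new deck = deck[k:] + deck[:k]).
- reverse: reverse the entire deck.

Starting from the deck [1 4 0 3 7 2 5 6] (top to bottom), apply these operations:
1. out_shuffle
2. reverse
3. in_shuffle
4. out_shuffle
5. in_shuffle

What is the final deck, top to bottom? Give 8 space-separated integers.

After op 1 (out_shuffle): [1 7 4 2 0 5 3 6]
After op 2 (reverse): [6 3 5 0 2 4 7 1]
After op 3 (in_shuffle): [2 6 4 3 7 5 1 0]
After op 4 (out_shuffle): [2 7 6 5 4 1 3 0]
After op 5 (in_shuffle): [4 2 1 7 3 6 0 5]

Answer: 4 2 1 7 3 6 0 5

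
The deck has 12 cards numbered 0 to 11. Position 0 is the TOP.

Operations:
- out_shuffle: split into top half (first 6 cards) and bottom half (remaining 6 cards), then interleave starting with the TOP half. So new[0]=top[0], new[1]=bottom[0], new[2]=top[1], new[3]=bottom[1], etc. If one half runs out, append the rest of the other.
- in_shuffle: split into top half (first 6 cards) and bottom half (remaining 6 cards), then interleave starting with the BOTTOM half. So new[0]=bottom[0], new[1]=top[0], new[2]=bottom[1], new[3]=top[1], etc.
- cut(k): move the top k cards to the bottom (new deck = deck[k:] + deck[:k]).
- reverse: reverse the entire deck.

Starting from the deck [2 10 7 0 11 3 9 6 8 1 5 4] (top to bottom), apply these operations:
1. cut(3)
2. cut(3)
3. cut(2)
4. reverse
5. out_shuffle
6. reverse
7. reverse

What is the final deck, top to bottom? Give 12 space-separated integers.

Answer: 6 10 9 2 3 4 11 5 0 1 7 8

Derivation:
After op 1 (cut(3)): [0 11 3 9 6 8 1 5 4 2 10 7]
After op 2 (cut(3)): [9 6 8 1 5 4 2 10 7 0 11 3]
After op 3 (cut(2)): [8 1 5 4 2 10 7 0 11 3 9 6]
After op 4 (reverse): [6 9 3 11 0 7 10 2 4 5 1 8]
After op 5 (out_shuffle): [6 10 9 2 3 4 11 5 0 1 7 8]
After op 6 (reverse): [8 7 1 0 5 11 4 3 2 9 10 6]
After op 7 (reverse): [6 10 9 2 3 4 11 5 0 1 7 8]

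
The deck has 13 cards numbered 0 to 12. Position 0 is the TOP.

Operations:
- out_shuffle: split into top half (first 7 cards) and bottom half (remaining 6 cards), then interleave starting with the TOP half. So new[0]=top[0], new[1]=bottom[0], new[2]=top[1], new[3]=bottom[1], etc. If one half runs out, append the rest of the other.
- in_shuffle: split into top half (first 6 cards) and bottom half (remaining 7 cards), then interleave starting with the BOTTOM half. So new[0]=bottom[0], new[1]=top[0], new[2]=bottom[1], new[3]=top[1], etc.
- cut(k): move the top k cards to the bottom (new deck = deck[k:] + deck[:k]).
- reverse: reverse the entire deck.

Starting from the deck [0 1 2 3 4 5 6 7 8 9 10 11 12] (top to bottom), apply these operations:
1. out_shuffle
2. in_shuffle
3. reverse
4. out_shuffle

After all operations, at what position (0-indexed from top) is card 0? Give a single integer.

After op 1 (out_shuffle): [0 7 1 8 2 9 3 10 4 11 5 12 6]
After op 2 (in_shuffle): [3 0 10 7 4 1 11 8 5 2 12 9 6]
After op 3 (reverse): [6 9 12 2 5 8 11 1 4 7 10 0 3]
After op 4 (out_shuffle): [6 1 9 4 12 7 2 10 5 0 8 3 11]
Card 0 is at position 9.

Answer: 9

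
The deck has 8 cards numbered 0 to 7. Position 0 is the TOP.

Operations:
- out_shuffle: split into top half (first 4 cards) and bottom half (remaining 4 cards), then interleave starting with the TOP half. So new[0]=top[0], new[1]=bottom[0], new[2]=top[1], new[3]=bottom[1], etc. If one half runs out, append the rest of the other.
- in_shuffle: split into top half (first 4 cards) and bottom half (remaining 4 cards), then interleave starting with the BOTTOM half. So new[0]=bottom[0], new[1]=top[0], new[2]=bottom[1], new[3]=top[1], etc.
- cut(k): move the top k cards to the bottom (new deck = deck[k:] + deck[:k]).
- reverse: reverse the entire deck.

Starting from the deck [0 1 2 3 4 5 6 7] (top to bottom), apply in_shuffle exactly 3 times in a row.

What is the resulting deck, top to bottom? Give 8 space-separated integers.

After op 1 (in_shuffle): [4 0 5 1 6 2 7 3]
After op 2 (in_shuffle): [6 4 2 0 7 5 3 1]
After op 3 (in_shuffle): [7 6 5 4 3 2 1 0]

Answer: 7 6 5 4 3 2 1 0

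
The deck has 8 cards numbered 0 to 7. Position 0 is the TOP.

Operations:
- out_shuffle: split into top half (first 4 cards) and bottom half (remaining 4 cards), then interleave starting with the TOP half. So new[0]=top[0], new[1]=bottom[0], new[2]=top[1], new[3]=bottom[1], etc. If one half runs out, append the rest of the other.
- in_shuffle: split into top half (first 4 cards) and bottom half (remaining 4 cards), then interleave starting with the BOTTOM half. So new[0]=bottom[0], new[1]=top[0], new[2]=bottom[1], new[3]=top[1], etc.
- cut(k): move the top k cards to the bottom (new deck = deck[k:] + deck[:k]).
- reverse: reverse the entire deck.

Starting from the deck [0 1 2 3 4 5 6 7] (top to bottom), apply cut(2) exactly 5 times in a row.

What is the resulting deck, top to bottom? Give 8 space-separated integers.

Answer: 2 3 4 5 6 7 0 1

Derivation:
After op 1 (cut(2)): [2 3 4 5 6 7 0 1]
After op 2 (cut(2)): [4 5 6 7 0 1 2 3]
After op 3 (cut(2)): [6 7 0 1 2 3 4 5]
After op 4 (cut(2)): [0 1 2 3 4 5 6 7]
After op 5 (cut(2)): [2 3 4 5 6 7 0 1]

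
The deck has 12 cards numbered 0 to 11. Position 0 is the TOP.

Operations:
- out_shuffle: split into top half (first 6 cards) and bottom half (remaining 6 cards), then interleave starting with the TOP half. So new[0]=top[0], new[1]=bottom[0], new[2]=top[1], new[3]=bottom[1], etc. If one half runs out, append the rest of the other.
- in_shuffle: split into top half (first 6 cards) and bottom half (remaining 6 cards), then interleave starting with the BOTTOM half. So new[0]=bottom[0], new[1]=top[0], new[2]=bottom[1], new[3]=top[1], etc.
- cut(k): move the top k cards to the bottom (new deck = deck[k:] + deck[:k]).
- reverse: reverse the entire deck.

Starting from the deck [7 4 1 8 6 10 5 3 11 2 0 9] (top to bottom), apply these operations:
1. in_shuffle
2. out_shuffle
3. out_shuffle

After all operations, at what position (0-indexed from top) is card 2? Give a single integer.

Answer: 2

Derivation:
After op 1 (in_shuffle): [5 7 3 4 11 1 2 8 0 6 9 10]
After op 2 (out_shuffle): [5 2 7 8 3 0 4 6 11 9 1 10]
After op 3 (out_shuffle): [5 4 2 6 7 11 8 9 3 1 0 10]
Card 2 is at position 2.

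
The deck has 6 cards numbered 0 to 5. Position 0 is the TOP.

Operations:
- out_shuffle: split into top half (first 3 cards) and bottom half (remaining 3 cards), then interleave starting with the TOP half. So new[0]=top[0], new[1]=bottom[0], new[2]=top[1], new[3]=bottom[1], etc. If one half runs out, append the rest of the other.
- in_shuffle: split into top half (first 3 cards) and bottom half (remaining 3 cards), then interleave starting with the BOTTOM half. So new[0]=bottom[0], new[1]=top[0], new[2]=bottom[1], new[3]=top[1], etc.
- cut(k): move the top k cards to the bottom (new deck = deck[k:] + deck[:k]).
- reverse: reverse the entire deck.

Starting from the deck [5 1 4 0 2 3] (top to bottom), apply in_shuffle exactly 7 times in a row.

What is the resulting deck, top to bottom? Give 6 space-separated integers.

Answer: 0 5 2 1 3 4

Derivation:
After op 1 (in_shuffle): [0 5 2 1 3 4]
After op 2 (in_shuffle): [1 0 3 5 4 2]
After op 3 (in_shuffle): [5 1 4 0 2 3]
After op 4 (in_shuffle): [0 5 2 1 3 4]
After op 5 (in_shuffle): [1 0 3 5 4 2]
After op 6 (in_shuffle): [5 1 4 0 2 3]
After op 7 (in_shuffle): [0 5 2 1 3 4]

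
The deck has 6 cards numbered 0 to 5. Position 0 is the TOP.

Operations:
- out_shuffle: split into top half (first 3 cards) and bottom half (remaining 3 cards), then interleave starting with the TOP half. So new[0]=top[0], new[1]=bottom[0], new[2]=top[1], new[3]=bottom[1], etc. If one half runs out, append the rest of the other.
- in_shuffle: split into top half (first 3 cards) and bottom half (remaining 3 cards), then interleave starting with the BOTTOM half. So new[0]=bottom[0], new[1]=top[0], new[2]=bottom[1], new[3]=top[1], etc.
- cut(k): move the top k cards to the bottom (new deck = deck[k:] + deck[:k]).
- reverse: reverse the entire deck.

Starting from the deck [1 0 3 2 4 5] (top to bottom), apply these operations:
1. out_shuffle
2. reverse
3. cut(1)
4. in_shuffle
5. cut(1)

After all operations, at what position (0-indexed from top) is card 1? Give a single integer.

Answer: 1

Derivation:
After op 1 (out_shuffle): [1 2 0 4 3 5]
After op 2 (reverse): [5 3 4 0 2 1]
After op 3 (cut(1)): [3 4 0 2 1 5]
After op 4 (in_shuffle): [2 3 1 4 5 0]
After op 5 (cut(1)): [3 1 4 5 0 2]
Card 1 is at position 1.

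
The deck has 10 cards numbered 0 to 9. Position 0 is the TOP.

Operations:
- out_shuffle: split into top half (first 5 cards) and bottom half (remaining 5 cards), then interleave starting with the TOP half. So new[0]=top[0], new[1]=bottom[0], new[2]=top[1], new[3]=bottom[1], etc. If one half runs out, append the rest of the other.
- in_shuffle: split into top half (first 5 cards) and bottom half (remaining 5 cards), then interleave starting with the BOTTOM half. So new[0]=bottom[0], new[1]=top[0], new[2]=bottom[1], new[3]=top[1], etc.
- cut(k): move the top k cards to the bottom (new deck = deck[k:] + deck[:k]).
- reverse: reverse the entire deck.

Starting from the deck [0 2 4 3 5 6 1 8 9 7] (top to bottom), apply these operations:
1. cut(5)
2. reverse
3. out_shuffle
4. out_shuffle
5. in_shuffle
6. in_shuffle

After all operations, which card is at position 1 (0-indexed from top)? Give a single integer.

Answer: 1

Derivation:
After op 1 (cut(5)): [6 1 8 9 7 0 2 4 3 5]
After op 2 (reverse): [5 3 4 2 0 7 9 8 1 6]
After op 3 (out_shuffle): [5 7 3 9 4 8 2 1 0 6]
After op 4 (out_shuffle): [5 8 7 2 3 1 9 0 4 6]
After op 5 (in_shuffle): [1 5 9 8 0 7 4 2 6 3]
After op 6 (in_shuffle): [7 1 4 5 2 9 6 8 3 0]
Position 1: card 1.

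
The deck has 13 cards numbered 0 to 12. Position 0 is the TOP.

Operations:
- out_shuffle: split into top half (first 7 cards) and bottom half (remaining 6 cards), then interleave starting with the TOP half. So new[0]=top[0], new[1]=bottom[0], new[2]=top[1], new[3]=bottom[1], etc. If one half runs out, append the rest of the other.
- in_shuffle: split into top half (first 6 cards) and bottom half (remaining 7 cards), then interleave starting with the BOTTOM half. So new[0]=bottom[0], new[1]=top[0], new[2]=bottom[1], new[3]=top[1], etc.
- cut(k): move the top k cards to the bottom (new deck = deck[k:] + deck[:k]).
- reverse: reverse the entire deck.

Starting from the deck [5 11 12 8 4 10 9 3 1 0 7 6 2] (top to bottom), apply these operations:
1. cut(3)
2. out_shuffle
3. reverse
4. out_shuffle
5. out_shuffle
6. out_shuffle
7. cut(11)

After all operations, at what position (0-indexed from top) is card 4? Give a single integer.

After op 1 (cut(3)): [8 4 10 9 3 1 0 7 6 2 5 11 12]
After op 2 (out_shuffle): [8 7 4 6 10 2 9 5 3 11 1 12 0]
After op 3 (reverse): [0 12 1 11 3 5 9 2 10 6 4 7 8]
After op 4 (out_shuffle): [0 2 12 10 1 6 11 4 3 7 5 8 9]
After op 5 (out_shuffle): [0 4 2 3 12 7 10 5 1 8 6 9 11]
After op 6 (out_shuffle): [0 5 4 1 2 8 3 6 12 9 7 11 10]
After op 7 (cut(11)): [11 10 0 5 4 1 2 8 3 6 12 9 7]
Card 4 is at position 4.

Answer: 4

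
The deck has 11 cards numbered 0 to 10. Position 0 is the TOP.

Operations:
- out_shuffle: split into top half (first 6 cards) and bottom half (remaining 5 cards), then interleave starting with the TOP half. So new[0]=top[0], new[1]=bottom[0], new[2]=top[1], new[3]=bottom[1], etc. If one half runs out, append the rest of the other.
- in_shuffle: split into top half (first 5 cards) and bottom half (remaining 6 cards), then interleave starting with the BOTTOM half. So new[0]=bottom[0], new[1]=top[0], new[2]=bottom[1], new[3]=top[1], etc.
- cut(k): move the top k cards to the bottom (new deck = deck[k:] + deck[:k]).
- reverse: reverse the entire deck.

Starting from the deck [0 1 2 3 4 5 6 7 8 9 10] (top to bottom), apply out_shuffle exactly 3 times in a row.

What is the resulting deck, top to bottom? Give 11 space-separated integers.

After op 1 (out_shuffle): [0 6 1 7 2 8 3 9 4 10 5]
After op 2 (out_shuffle): [0 3 6 9 1 4 7 10 2 5 8]
After op 3 (out_shuffle): [0 7 3 10 6 2 9 5 1 8 4]

Answer: 0 7 3 10 6 2 9 5 1 8 4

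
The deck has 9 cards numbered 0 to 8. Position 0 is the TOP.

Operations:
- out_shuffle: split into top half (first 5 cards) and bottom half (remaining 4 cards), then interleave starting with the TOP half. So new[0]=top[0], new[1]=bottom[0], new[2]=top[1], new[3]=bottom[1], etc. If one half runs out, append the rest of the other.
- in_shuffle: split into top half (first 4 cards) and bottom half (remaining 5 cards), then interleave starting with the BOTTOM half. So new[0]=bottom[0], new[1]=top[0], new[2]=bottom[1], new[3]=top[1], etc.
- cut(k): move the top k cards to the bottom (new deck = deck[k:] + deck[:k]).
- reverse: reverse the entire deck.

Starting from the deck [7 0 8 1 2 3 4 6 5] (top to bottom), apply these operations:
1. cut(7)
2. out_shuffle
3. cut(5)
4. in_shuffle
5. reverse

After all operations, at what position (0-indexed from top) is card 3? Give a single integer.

Answer: 7

Derivation:
After op 1 (cut(7)): [6 5 7 0 8 1 2 3 4]
After op 2 (out_shuffle): [6 1 5 2 7 3 0 4 8]
After op 3 (cut(5)): [3 0 4 8 6 1 5 2 7]
After op 4 (in_shuffle): [6 3 1 0 5 4 2 8 7]
After op 5 (reverse): [7 8 2 4 5 0 1 3 6]
Card 3 is at position 7.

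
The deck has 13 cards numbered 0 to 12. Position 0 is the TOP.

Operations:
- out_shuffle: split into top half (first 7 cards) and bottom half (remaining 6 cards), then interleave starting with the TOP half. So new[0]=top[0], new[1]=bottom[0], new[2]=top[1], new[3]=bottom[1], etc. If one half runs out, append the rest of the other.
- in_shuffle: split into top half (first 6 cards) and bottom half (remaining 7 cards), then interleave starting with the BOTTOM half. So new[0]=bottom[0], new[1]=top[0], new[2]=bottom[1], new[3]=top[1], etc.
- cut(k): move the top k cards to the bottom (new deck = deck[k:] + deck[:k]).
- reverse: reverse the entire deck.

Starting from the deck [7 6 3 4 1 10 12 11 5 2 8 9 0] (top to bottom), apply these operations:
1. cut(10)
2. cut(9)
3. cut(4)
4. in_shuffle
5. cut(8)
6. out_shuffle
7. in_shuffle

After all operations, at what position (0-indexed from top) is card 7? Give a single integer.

After op 1 (cut(10)): [8 9 0 7 6 3 4 1 10 12 11 5 2]
After op 2 (cut(9)): [12 11 5 2 8 9 0 7 6 3 4 1 10]
After op 3 (cut(4)): [8 9 0 7 6 3 4 1 10 12 11 5 2]
After op 4 (in_shuffle): [4 8 1 9 10 0 12 7 11 6 5 3 2]
After op 5 (cut(8)): [11 6 5 3 2 4 8 1 9 10 0 12 7]
After op 6 (out_shuffle): [11 1 6 9 5 10 3 0 2 12 4 7 8]
After op 7 (in_shuffle): [3 11 0 1 2 6 12 9 4 5 7 10 8]
Card 7 is at position 10.

Answer: 10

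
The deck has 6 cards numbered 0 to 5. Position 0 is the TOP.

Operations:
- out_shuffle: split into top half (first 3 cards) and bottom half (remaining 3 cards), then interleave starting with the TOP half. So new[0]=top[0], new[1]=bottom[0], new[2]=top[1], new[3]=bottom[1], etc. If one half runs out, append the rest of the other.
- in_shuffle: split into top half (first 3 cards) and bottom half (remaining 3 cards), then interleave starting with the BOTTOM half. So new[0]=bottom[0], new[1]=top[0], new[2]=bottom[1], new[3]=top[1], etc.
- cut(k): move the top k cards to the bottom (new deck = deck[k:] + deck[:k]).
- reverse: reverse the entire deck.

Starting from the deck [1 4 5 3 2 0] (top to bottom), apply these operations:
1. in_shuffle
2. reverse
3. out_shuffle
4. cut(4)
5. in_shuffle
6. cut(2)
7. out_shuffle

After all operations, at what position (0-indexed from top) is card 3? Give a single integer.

Answer: 2

Derivation:
After op 1 (in_shuffle): [3 1 2 4 0 5]
After op 2 (reverse): [5 0 4 2 1 3]
After op 3 (out_shuffle): [5 2 0 1 4 3]
After op 4 (cut(4)): [4 3 5 2 0 1]
After op 5 (in_shuffle): [2 4 0 3 1 5]
After op 6 (cut(2)): [0 3 1 5 2 4]
After op 7 (out_shuffle): [0 5 3 2 1 4]
Card 3 is at position 2.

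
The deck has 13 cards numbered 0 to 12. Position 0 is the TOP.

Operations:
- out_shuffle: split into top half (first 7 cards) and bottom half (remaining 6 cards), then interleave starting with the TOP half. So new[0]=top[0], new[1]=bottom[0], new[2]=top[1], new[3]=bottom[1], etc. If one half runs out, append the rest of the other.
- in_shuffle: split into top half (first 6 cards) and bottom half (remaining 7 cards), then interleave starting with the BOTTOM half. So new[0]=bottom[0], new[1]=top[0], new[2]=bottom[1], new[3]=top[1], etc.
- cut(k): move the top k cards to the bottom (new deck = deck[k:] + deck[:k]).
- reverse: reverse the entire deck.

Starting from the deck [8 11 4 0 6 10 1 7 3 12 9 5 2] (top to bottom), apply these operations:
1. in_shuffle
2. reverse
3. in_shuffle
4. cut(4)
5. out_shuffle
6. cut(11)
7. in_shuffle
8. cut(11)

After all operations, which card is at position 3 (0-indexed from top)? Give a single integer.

After op 1 (in_shuffle): [1 8 7 11 3 4 12 0 9 6 5 10 2]
After op 2 (reverse): [2 10 5 6 9 0 12 4 3 11 7 8 1]
After op 3 (in_shuffle): [12 2 4 10 3 5 11 6 7 9 8 0 1]
After op 4 (cut(4)): [3 5 11 6 7 9 8 0 1 12 2 4 10]
After op 5 (out_shuffle): [3 0 5 1 11 12 6 2 7 4 9 10 8]
After op 6 (cut(11)): [10 8 3 0 5 1 11 12 6 2 7 4 9]
After op 7 (in_shuffle): [11 10 12 8 6 3 2 0 7 5 4 1 9]
After op 8 (cut(11)): [1 9 11 10 12 8 6 3 2 0 7 5 4]
Position 3: card 10.

Answer: 10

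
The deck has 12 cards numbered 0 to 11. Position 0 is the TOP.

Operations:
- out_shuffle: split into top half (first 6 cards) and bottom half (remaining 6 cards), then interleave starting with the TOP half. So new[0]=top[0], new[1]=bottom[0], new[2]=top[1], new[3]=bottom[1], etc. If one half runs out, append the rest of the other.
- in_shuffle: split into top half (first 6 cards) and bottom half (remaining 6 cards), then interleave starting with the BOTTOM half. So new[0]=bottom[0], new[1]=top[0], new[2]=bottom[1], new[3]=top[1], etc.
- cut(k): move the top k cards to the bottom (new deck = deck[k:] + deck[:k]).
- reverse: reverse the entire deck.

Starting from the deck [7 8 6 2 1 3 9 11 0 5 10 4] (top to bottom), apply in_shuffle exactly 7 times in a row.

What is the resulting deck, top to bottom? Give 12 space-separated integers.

Answer: 3 4 1 10 2 5 6 0 8 11 7 9

Derivation:
After op 1 (in_shuffle): [9 7 11 8 0 6 5 2 10 1 4 3]
After op 2 (in_shuffle): [5 9 2 7 10 11 1 8 4 0 3 6]
After op 3 (in_shuffle): [1 5 8 9 4 2 0 7 3 10 6 11]
After op 4 (in_shuffle): [0 1 7 5 3 8 10 9 6 4 11 2]
After op 5 (in_shuffle): [10 0 9 1 6 7 4 5 11 3 2 8]
After op 6 (in_shuffle): [4 10 5 0 11 9 3 1 2 6 8 7]
After op 7 (in_shuffle): [3 4 1 10 2 5 6 0 8 11 7 9]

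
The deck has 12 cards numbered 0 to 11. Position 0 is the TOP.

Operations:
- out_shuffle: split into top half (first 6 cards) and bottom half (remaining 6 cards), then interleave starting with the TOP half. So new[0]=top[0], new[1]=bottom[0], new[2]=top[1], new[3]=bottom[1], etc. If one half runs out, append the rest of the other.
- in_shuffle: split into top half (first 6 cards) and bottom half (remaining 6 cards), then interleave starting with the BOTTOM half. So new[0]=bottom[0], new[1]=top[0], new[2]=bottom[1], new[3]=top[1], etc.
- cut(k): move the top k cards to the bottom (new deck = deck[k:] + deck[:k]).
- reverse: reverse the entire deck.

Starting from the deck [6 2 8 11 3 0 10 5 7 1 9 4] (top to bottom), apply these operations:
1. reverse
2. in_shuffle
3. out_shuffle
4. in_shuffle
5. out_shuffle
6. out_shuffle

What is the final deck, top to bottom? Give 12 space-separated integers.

After op 1 (reverse): [4 9 1 7 5 10 0 3 11 8 2 6]
After op 2 (in_shuffle): [0 4 3 9 11 1 8 7 2 5 6 10]
After op 3 (out_shuffle): [0 8 4 7 3 2 9 5 11 6 1 10]
After op 4 (in_shuffle): [9 0 5 8 11 4 6 7 1 3 10 2]
After op 5 (out_shuffle): [9 6 0 7 5 1 8 3 11 10 4 2]
After op 6 (out_shuffle): [9 8 6 3 0 11 7 10 5 4 1 2]

Answer: 9 8 6 3 0 11 7 10 5 4 1 2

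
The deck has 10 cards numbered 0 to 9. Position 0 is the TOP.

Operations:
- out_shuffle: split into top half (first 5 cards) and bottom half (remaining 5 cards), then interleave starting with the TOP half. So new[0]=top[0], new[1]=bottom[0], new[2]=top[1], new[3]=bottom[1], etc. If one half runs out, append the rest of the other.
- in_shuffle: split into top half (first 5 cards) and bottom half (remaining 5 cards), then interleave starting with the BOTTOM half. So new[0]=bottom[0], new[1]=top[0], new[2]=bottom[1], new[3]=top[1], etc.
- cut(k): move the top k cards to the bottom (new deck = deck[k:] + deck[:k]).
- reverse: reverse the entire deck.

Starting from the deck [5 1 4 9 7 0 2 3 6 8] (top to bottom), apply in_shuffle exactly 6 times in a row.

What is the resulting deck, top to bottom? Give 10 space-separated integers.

After op 1 (in_shuffle): [0 5 2 1 3 4 6 9 8 7]
After op 2 (in_shuffle): [4 0 6 5 9 2 8 1 7 3]
After op 3 (in_shuffle): [2 4 8 0 1 6 7 5 3 9]
After op 4 (in_shuffle): [6 2 7 4 5 8 3 0 9 1]
After op 5 (in_shuffle): [8 6 3 2 0 7 9 4 1 5]
After op 6 (in_shuffle): [7 8 9 6 4 3 1 2 5 0]

Answer: 7 8 9 6 4 3 1 2 5 0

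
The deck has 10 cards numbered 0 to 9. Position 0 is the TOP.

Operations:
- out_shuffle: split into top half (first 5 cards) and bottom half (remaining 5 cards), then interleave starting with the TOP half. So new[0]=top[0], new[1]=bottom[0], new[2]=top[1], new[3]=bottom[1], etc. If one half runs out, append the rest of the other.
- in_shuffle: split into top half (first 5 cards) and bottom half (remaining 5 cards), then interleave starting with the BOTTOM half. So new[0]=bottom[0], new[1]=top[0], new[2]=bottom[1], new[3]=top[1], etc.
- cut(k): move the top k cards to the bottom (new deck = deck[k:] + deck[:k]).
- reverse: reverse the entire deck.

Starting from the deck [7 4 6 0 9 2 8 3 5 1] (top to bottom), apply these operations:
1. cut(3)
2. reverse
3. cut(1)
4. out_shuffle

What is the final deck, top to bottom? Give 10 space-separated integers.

Answer: 4 8 7 2 1 9 5 0 3 6

Derivation:
After op 1 (cut(3)): [0 9 2 8 3 5 1 7 4 6]
After op 2 (reverse): [6 4 7 1 5 3 8 2 9 0]
After op 3 (cut(1)): [4 7 1 5 3 8 2 9 0 6]
After op 4 (out_shuffle): [4 8 7 2 1 9 5 0 3 6]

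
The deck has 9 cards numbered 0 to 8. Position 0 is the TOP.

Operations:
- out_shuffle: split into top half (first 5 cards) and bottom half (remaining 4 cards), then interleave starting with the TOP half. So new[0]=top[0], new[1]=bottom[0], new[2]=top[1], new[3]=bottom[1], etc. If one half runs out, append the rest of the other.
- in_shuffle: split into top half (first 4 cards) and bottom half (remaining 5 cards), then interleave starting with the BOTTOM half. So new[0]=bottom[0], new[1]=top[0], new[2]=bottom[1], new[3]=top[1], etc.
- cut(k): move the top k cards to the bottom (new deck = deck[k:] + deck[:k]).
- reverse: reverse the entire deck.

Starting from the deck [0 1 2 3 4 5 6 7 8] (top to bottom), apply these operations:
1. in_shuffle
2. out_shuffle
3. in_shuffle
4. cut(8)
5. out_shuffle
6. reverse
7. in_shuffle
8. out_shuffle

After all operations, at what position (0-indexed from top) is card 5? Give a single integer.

Answer: 8

Derivation:
After op 1 (in_shuffle): [4 0 5 1 6 2 7 3 8]
After op 2 (out_shuffle): [4 2 0 7 5 3 1 8 6]
After op 3 (in_shuffle): [5 4 3 2 1 0 8 7 6]
After op 4 (cut(8)): [6 5 4 3 2 1 0 8 7]
After op 5 (out_shuffle): [6 1 5 0 4 8 3 7 2]
After op 6 (reverse): [2 7 3 8 4 0 5 1 6]
After op 7 (in_shuffle): [4 2 0 7 5 3 1 8 6]
After op 8 (out_shuffle): [4 3 2 1 0 8 7 6 5]
Card 5 is at position 8.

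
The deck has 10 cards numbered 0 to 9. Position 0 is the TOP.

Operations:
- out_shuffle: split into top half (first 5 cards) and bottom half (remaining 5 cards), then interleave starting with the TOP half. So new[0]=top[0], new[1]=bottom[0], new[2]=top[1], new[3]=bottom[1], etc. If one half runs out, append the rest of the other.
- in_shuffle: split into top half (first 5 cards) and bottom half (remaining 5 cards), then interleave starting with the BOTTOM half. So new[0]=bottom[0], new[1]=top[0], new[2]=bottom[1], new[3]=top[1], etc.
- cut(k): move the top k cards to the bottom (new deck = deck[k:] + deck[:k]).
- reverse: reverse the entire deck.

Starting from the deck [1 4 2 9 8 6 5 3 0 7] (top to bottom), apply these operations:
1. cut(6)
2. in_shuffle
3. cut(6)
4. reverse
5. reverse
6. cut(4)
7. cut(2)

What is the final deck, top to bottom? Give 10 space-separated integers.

After op 1 (cut(6)): [5 3 0 7 1 4 2 9 8 6]
After op 2 (in_shuffle): [4 5 2 3 9 0 8 7 6 1]
After op 3 (cut(6)): [8 7 6 1 4 5 2 3 9 0]
After op 4 (reverse): [0 9 3 2 5 4 1 6 7 8]
After op 5 (reverse): [8 7 6 1 4 5 2 3 9 0]
After op 6 (cut(4)): [4 5 2 3 9 0 8 7 6 1]
After op 7 (cut(2)): [2 3 9 0 8 7 6 1 4 5]

Answer: 2 3 9 0 8 7 6 1 4 5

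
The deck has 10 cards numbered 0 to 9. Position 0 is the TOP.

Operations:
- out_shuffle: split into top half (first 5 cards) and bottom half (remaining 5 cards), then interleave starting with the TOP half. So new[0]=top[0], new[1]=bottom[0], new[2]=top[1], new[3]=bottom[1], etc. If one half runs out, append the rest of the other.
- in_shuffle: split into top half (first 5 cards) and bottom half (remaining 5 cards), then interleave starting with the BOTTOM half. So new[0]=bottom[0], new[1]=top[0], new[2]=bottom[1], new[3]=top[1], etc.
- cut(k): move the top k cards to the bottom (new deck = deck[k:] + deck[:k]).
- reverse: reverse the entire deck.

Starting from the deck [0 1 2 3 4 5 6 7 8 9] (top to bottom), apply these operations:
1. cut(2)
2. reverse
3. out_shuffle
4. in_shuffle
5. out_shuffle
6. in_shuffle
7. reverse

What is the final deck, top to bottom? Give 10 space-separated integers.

Answer: 8 9 7 3 1 2 0 6 4 5

Derivation:
After op 1 (cut(2)): [2 3 4 5 6 7 8 9 0 1]
After op 2 (reverse): [1 0 9 8 7 6 5 4 3 2]
After op 3 (out_shuffle): [1 6 0 5 9 4 8 3 7 2]
After op 4 (in_shuffle): [4 1 8 6 3 0 7 5 2 9]
After op 5 (out_shuffle): [4 0 1 7 8 5 6 2 3 9]
After op 6 (in_shuffle): [5 4 6 0 2 1 3 7 9 8]
After op 7 (reverse): [8 9 7 3 1 2 0 6 4 5]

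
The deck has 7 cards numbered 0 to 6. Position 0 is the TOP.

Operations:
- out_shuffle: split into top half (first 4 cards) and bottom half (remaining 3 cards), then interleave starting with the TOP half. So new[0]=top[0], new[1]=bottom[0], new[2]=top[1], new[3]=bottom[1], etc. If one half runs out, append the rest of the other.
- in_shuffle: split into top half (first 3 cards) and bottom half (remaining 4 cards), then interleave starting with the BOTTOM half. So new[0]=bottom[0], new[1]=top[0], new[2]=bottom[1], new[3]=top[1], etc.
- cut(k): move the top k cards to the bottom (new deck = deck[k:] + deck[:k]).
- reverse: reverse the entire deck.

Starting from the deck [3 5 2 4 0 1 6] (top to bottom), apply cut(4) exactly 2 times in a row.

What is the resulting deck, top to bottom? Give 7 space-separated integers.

After op 1 (cut(4)): [0 1 6 3 5 2 4]
After op 2 (cut(4)): [5 2 4 0 1 6 3]

Answer: 5 2 4 0 1 6 3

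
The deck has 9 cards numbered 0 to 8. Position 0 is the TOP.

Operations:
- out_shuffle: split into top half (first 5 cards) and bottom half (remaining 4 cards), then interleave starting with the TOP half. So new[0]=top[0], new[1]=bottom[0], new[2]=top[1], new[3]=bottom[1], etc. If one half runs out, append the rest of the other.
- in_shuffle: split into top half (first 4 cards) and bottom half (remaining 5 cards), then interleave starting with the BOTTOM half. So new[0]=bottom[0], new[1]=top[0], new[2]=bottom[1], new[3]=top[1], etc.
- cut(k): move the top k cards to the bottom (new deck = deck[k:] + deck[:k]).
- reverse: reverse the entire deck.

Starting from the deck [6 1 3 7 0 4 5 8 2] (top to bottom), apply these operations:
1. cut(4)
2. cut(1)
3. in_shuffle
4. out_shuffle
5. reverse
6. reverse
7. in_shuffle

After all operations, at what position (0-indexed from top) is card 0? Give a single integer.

After op 1 (cut(4)): [0 4 5 8 2 6 1 3 7]
After op 2 (cut(1)): [4 5 8 2 6 1 3 7 0]
After op 3 (in_shuffle): [6 4 1 5 3 8 7 2 0]
After op 4 (out_shuffle): [6 8 4 7 1 2 5 0 3]
After op 5 (reverse): [3 0 5 2 1 7 4 8 6]
After op 6 (reverse): [6 8 4 7 1 2 5 0 3]
After op 7 (in_shuffle): [1 6 2 8 5 4 0 7 3]
Card 0 is at position 6.

Answer: 6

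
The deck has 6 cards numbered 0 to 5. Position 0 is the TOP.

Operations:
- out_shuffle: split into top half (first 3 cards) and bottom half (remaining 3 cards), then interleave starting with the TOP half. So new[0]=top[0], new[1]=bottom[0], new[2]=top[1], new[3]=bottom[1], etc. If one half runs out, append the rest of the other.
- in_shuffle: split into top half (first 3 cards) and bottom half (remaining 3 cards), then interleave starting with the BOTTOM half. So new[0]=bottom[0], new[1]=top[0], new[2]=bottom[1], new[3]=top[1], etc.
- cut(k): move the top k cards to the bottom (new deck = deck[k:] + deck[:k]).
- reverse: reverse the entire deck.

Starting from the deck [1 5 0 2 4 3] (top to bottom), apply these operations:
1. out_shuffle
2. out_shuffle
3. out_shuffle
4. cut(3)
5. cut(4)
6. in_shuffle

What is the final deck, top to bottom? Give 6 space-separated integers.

Answer: 2 0 3 4 1 5

Derivation:
After op 1 (out_shuffle): [1 2 5 4 0 3]
After op 2 (out_shuffle): [1 4 2 0 5 3]
After op 3 (out_shuffle): [1 0 4 5 2 3]
After op 4 (cut(3)): [5 2 3 1 0 4]
After op 5 (cut(4)): [0 4 5 2 3 1]
After op 6 (in_shuffle): [2 0 3 4 1 5]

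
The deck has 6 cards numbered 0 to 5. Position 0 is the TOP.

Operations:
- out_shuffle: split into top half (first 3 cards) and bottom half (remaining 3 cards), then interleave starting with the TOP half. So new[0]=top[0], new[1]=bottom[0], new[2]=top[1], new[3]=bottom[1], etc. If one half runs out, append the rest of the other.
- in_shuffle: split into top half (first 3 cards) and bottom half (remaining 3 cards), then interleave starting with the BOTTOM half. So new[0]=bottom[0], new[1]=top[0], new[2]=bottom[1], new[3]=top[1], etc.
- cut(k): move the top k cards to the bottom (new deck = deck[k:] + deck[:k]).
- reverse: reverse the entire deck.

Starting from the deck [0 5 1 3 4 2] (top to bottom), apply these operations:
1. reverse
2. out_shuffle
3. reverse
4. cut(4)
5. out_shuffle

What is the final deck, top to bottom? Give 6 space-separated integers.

After op 1 (reverse): [2 4 3 1 5 0]
After op 2 (out_shuffle): [2 1 4 5 3 0]
After op 3 (reverse): [0 3 5 4 1 2]
After op 4 (cut(4)): [1 2 0 3 5 4]
After op 5 (out_shuffle): [1 3 2 5 0 4]

Answer: 1 3 2 5 0 4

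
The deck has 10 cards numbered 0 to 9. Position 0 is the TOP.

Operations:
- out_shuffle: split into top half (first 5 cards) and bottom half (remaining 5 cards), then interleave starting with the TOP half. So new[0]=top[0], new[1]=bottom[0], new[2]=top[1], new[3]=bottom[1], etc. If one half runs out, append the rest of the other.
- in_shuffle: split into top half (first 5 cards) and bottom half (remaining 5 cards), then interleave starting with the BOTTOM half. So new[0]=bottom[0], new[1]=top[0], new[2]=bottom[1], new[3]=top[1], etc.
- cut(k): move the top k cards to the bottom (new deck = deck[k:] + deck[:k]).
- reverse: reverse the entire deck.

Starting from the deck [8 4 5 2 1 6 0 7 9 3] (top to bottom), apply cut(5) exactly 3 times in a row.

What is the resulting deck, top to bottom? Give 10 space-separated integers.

After op 1 (cut(5)): [6 0 7 9 3 8 4 5 2 1]
After op 2 (cut(5)): [8 4 5 2 1 6 0 7 9 3]
After op 3 (cut(5)): [6 0 7 9 3 8 4 5 2 1]

Answer: 6 0 7 9 3 8 4 5 2 1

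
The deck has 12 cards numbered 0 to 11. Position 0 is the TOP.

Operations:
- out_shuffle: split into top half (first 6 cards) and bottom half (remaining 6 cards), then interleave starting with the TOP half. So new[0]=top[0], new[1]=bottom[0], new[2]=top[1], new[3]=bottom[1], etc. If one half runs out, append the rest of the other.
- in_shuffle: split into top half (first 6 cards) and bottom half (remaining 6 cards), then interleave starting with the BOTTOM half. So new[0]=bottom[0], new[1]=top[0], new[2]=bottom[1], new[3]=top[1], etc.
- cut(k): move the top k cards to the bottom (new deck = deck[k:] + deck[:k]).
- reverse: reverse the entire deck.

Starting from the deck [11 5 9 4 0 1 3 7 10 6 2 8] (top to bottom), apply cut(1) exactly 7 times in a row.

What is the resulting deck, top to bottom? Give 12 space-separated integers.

Answer: 7 10 6 2 8 11 5 9 4 0 1 3

Derivation:
After op 1 (cut(1)): [5 9 4 0 1 3 7 10 6 2 8 11]
After op 2 (cut(1)): [9 4 0 1 3 7 10 6 2 8 11 5]
After op 3 (cut(1)): [4 0 1 3 7 10 6 2 8 11 5 9]
After op 4 (cut(1)): [0 1 3 7 10 6 2 8 11 5 9 4]
After op 5 (cut(1)): [1 3 7 10 6 2 8 11 5 9 4 0]
After op 6 (cut(1)): [3 7 10 6 2 8 11 5 9 4 0 1]
After op 7 (cut(1)): [7 10 6 2 8 11 5 9 4 0 1 3]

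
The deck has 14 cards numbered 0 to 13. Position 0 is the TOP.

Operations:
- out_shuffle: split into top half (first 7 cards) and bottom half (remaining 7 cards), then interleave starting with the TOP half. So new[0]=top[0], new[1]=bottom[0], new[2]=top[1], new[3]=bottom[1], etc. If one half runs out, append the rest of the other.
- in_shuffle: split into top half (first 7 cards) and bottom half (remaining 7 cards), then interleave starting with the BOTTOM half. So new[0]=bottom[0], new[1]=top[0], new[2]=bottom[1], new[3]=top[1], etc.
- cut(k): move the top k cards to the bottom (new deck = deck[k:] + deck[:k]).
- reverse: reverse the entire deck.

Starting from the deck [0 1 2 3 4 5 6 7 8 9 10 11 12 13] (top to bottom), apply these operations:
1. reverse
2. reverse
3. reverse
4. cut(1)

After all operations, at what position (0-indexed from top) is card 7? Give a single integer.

Answer: 5

Derivation:
After op 1 (reverse): [13 12 11 10 9 8 7 6 5 4 3 2 1 0]
After op 2 (reverse): [0 1 2 3 4 5 6 7 8 9 10 11 12 13]
After op 3 (reverse): [13 12 11 10 9 8 7 6 5 4 3 2 1 0]
After op 4 (cut(1)): [12 11 10 9 8 7 6 5 4 3 2 1 0 13]
Card 7 is at position 5.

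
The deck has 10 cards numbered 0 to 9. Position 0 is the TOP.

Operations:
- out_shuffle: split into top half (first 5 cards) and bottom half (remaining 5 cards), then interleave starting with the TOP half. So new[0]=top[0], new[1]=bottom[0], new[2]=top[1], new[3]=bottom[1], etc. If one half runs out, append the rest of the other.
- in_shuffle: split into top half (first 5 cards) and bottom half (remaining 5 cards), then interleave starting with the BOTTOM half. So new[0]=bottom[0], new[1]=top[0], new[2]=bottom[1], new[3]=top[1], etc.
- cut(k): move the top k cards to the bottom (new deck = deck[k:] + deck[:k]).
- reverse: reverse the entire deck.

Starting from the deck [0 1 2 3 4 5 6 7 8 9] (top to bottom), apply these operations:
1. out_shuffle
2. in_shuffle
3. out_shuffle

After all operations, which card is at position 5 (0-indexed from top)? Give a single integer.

Answer: 6

Derivation:
After op 1 (out_shuffle): [0 5 1 6 2 7 3 8 4 9]
After op 2 (in_shuffle): [7 0 3 5 8 1 4 6 9 2]
After op 3 (out_shuffle): [7 1 0 4 3 6 5 9 8 2]
Position 5: card 6.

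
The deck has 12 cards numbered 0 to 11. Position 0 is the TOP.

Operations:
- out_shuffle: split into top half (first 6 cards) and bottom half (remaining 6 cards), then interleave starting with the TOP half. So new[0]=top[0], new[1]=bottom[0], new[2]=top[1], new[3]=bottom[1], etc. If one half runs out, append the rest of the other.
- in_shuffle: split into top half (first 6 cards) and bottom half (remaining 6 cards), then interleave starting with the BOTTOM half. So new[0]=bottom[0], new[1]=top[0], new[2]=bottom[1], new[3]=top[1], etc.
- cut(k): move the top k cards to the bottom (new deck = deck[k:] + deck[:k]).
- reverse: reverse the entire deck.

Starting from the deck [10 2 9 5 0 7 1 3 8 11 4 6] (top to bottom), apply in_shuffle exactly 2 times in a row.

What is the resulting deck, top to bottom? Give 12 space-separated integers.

Answer: 11 1 5 10 4 3 0 2 6 8 7 9

Derivation:
After op 1 (in_shuffle): [1 10 3 2 8 9 11 5 4 0 6 7]
After op 2 (in_shuffle): [11 1 5 10 4 3 0 2 6 8 7 9]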